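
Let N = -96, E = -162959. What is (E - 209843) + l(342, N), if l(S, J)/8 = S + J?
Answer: -370834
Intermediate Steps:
l(S, J) = 8*J + 8*S (l(S, J) = 8*(S + J) = 8*(J + S) = 8*J + 8*S)
(E - 209843) + l(342, N) = (-162959 - 209843) + (8*(-96) + 8*342) = -372802 + (-768 + 2736) = -372802 + 1968 = -370834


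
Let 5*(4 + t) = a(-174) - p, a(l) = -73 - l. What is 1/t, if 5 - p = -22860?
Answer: -5/22784 ≈ -0.00021945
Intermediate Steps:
p = 22865 (p = 5 - 1*(-22860) = 5 + 22860 = 22865)
t = -22784/5 (t = -4 + ((-73 - 1*(-174)) - 1*22865)/5 = -4 + ((-73 + 174) - 22865)/5 = -4 + (101 - 22865)/5 = -4 + (⅕)*(-22764) = -4 - 22764/5 = -22784/5 ≈ -4556.8)
1/t = 1/(-22784/5) = -5/22784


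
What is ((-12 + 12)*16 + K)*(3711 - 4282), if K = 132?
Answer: -75372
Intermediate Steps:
((-12 + 12)*16 + K)*(3711 - 4282) = ((-12 + 12)*16 + 132)*(3711 - 4282) = (0*16 + 132)*(-571) = (0 + 132)*(-571) = 132*(-571) = -75372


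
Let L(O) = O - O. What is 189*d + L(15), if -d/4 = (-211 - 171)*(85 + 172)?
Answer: 74219544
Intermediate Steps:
d = 392696 (d = -4*(-211 - 171)*(85 + 172) = -(-1528)*257 = -4*(-98174) = 392696)
L(O) = 0
189*d + L(15) = 189*392696 + 0 = 74219544 + 0 = 74219544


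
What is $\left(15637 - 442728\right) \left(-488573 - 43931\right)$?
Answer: $227427665864$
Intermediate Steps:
$\left(15637 - 442728\right) \left(-488573 - 43931\right) = \left(-427091\right) \left(-532504\right) = 227427665864$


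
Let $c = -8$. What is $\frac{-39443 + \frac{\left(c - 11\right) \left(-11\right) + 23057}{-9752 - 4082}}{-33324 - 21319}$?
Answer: $\frac{272838864}{377965631} \approx 0.72186$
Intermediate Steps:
$\frac{-39443 + \frac{\left(c - 11\right) \left(-11\right) + 23057}{-9752 - 4082}}{-33324 - 21319} = \frac{-39443 + \frac{\left(-8 - 11\right) \left(-11\right) + 23057}{-9752 - 4082}}{-33324 - 21319} = \frac{-39443 + \frac{\left(-19\right) \left(-11\right) + 23057}{-13834}}{-54643} = \left(-39443 + \left(209 + 23057\right) \left(- \frac{1}{13834}\right)\right) \left(- \frac{1}{54643}\right) = \left(-39443 + 23266 \left(- \frac{1}{13834}\right)\right) \left(- \frac{1}{54643}\right) = \left(-39443 - \frac{11633}{6917}\right) \left(- \frac{1}{54643}\right) = \left(- \frac{272838864}{6917}\right) \left(- \frac{1}{54643}\right) = \frac{272838864}{377965631}$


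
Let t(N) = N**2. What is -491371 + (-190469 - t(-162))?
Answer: -708084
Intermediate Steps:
-491371 + (-190469 - t(-162)) = -491371 + (-190469 - 1*(-162)**2) = -491371 + (-190469 - 1*26244) = -491371 + (-190469 - 26244) = -491371 - 216713 = -708084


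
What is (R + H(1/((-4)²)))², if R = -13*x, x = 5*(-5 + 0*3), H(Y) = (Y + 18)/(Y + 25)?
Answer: 17060016996/160801 ≈ 1.0609e+5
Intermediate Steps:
H(Y) = (18 + Y)/(25 + Y)
x = -25 (x = 5*(-5 + 0) = 5*(-5) = -25)
R = 325 (R = -13*(-25) = 325)
(R + H(1/((-4)²)))² = (325 + (18 + 1/((-4)²))/(25 + 1/((-4)²)))² = (325 + (18 + 1/16)/(25 + 1/16))² = (325 + (289/16)/(401/16))² = (325 + (16/401)*(289/16))² = (325 + 289/401)² = (130614/401)² = 17060016996/160801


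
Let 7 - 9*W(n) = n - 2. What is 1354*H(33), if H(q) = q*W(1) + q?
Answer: 253198/3 ≈ 84399.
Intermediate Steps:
W(n) = 1 - n/9 (W(n) = 7/9 - (n - 2)/9 = 7/9 - (-2 + n)/9 = 7/9 + (2/9 - n/9) = 1 - n/9)
H(q) = 17*q/9 (H(q) = q*(1 - 1/9*1) + q = q*(1 - 1/9) + q = q*(8/9) + q = 8*q/9 + q = 17*q/9)
1354*H(33) = 1354*((17/9)*33) = 1354*(187/3) = 253198/3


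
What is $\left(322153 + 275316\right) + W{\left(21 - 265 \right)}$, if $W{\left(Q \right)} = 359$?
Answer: $597828$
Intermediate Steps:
$\left(322153 + 275316\right) + W{\left(21 - 265 \right)} = \left(322153 + 275316\right) + 359 = 597469 + 359 = 597828$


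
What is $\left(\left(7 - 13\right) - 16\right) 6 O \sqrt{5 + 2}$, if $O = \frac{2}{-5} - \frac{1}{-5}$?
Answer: $\frac{132 \sqrt{7}}{5} \approx 69.848$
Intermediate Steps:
$O = - \frac{1}{5}$ ($O = 2 \left(- \frac{1}{5}\right) - - \frac{1}{5} = - \frac{2}{5} + \frac{1}{5} = - \frac{1}{5} \approx -0.2$)
$\left(\left(7 - 13\right) - 16\right) 6 O \sqrt{5 + 2} = \left(\left(7 - 13\right) - 16\right) 6 \left(- \frac{1}{5}\right) \sqrt{5 + 2} = \left(-6 - 16\right) \left(- \frac{6 \sqrt{7}}{5}\right) = - 22 \left(- \frac{6 \sqrt{7}}{5}\right) = \frac{132 \sqrt{7}}{5}$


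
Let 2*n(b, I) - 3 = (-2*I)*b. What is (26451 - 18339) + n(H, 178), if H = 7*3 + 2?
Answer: 8039/2 ≈ 4019.5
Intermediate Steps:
H = 23 (H = 21 + 2 = 23)
n(b, I) = 3/2 - I*b (n(b, I) = 3/2 + ((-2*I)*b)/2 = 3/2 + (-2*I*b)/2 = 3/2 - I*b)
(26451 - 18339) + n(H, 178) = (26451 - 18339) + (3/2 - 1*178*23) = 8112 + (3/2 - 4094) = 8112 - 8185/2 = 8039/2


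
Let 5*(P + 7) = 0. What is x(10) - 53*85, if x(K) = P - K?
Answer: -4522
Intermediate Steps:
P = -7 (P = -7 + (⅕)*0 = -7 + 0 = -7)
x(K) = -7 - K
x(10) - 53*85 = (-7 - 1*10) - 53*85 = (-7 - 10) - 4505 = -17 - 4505 = -4522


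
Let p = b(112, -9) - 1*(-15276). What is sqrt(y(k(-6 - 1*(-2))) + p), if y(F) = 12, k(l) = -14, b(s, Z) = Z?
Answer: sqrt(15279) ≈ 123.61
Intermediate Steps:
p = 15267 (p = -9 - 1*(-15276) = -9 + 15276 = 15267)
sqrt(y(k(-6 - 1*(-2))) + p) = sqrt(12 + 15267) = sqrt(15279)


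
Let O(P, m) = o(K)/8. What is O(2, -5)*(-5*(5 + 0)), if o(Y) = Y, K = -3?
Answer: 75/8 ≈ 9.3750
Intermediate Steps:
O(P, m) = -3/8
O(2, -5)*(-5*(5 + 0)) = -(-15)*(5 + 0)/8 = -(-15)*5/8 = -3/8*(-25) = 75/8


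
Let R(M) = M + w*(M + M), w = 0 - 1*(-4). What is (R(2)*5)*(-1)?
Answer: -90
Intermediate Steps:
w = 4 (w = 0 + 4 = 4)
R(M) = 9*M (R(M) = M + 4*(M + M) = M + 4*(2*M) = M + 8*M = 9*M)
(R(2)*5)*(-1) = ((9*2)*5)*(-1) = (18*5)*(-1) = 90*(-1) = -90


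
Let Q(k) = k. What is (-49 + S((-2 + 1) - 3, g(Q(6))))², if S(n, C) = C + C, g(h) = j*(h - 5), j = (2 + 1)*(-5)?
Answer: 6241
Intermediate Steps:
j = -15 (j = 3*(-5) = -15)
g(h) = 75 - 15*h (g(h) = -15*(h - 5) = -15*(-5 + h) = 75 - 15*h)
S(n, C) = 2*C
(-49 + S((-2 + 1) - 3, g(Q(6))))² = (-49 + 2*(75 - 15*6))² = (-49 + 2*(75 - 90))² = (-49 + 2*(-15))² = (-49 - 30)² = (-79)² = 6241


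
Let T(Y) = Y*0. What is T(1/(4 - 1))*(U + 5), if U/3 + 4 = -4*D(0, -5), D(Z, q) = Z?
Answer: 0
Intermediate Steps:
T(Y) = 0
U = -12 (U = -12 + 3*(-4*0) = -12 + 3*0 = -12 + 0 = -12)
T(1/(4 - 1))*(U + 5) = 0*(-12 + 5) = 0*(-7) = 0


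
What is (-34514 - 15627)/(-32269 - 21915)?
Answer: 3857/4168 ≈ 0.92538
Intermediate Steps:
(-34514 - 15627)/(-32269 - 21915) = -50141/(-54184) = -50141*(-1/54184) = 3857/4168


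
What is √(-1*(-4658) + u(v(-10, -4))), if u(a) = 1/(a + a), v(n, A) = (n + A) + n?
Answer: √670749/12 ≈ 68.249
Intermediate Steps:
v(n, A) = A + 2*n (v(n, A) = (A + n) + n = A + 2*n)
u(a) = 1/(2*a)
√(-1*(-4658) + u(v(-10, -4))) = √(-1*(-4658) + 1/(2*(-4 + 2*(-10)))) = √(4658 + 1/(2*(-4 - 20))) = √(4658 + (½)/(-24)) = √(4658 + (½)*(-1/24)) = √(4658 - 1/48) = √(223583/48) = √670749/12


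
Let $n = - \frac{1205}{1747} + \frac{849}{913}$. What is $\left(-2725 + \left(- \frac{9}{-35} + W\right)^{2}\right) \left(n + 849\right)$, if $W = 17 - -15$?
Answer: $- \frac{2795086839681468}{1953888475} \approx -1.4305 \cdot 10^{6}$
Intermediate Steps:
$W = 32$ ($W = 17 + 15 = 32$)
$n = \frac{383038}{1595011}$ ($n = \left(-1205\right) \frac{1}{1747} + 849 \cdot \frac{1}{913} = - \frac{1205}{1747} + \frac{849}{913} = \frac{383038}{1595011} \approx 0.24015$)
$\left(-2725 + \left(- \frac{9}{-35} + W\right)^{2}\right) \left(n + 849\right) = \left(-2725 + \left(- \frac{9}{-35} + 32\right)^{2}\right) \left(\frac{383038}{1595011} + 849\right) = \left(-2725 + \left(\left(-9\right) \left(- \frac{1}{35}\right) + 32\right)^{2}\right) \frac{1354547377}{1595011} = \left(-2725 + \left(\frac{9}{35} + 32\right)^{2}\right) \frac{1354547377}{1595011} = \left(-2725 + \left(\frac{1129}{35}\right)^{2}\right) \frac{1354547377}{1595011} = \left(-2725 + \frac{1274641}{1225}\right) \frac{1354547377}{1595011} = \left(- \frac{2063484}{1225}\right) \frac{1354547377}{1595011} = - \frac{2795086839681468}{1953888475}$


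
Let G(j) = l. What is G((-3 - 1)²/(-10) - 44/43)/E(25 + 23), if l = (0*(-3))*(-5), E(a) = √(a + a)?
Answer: 0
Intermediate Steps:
E(a) = √2*√a (E(a) = √(2*a) = √2*√a)
l = 0 (l = 0*(-5) = 0)
G(j) = 0
G((-3 - 1)²/(-10) - 44/43)/E(25 + 23) = 0/((√2*√(25 + 23))) = 0/((√2*√48)) = 0/((√2*(4*√3))) = 0/((4*√6)) = 0*(√6/24) = 0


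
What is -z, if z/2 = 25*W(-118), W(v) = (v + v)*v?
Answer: -1392400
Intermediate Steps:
W(v) = 2*v**2 (W(v) = (2*v)*v = 2*v**2)
z = 1392400 (z = 2*(25*(2*(-118)**2)) = 2*(25*(2*13924)) = 2*(25*27848) = 2*696200 = 1392400)
-z = -1*1392400 = -1392400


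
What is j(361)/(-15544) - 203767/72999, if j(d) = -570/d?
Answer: -30088770371/10779616332 ≈ -2.7913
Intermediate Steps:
j(361)/(-15544) - 203767/72999 = -570/361/(-15544) - 203767/72999 = -570*1/361*(-1/15544) - 203767*1/72999 = -30/19*(-1/15544) - 203767/72999 = 15/147668 - 203767/72999 = -30088770371/10779616332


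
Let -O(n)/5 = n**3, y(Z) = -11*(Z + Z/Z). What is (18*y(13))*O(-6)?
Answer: -2993760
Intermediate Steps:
y(Z) = -11 - 11*Z (y(Z) = -11*(Z + 1) = -11*(1 + Z) = -11 - 11*Z)
O(n) = -5*n**3
(18*y(13))*O(-6) = (18*(-11 - 11*13))*(-5*(-6)**3) = (18*(-11 - 143))*(-5*(-216)) = (18*(-154))*1080 = -2772*1080 = -2993760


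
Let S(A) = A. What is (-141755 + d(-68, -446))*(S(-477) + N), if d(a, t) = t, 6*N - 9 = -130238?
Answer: 18925673291/6 ≈ 3.1543e+9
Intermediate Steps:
N = -130229/6 (N = 3/2 + (⅙)*(-130238) = 3/2 - 65119/3 = -130229/6 ≈ -21705.)
(-141755 + d(-68, -446))*(S(-477) + N) = (-141755 - 446)*(-477 - 130229/6) = -142201*(-133091/6) = 18925673291/6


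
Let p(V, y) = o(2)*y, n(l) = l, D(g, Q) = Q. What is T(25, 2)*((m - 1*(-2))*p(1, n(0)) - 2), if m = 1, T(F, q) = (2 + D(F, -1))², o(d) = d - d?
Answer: -2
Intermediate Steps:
o(d) = 0
T(F, q) = 1 (T(F, q) = (2 - 1)² = 1² = 1)
p(V, y) = 0 (p(V, y) = 0*y = 0)
T(25, 2)*((m - 1*(-2))*p(1, n(0)) - 2) = 1*((1 - 1*(-2))*0 - 2) = 1*((1 + 2)*0 - 2) = 1*(3*0 - 2) = 1*(0 - 2) = 1*(-2) = -2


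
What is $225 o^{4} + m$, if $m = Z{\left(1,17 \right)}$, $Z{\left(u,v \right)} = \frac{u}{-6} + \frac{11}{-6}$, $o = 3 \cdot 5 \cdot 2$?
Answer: $182249998$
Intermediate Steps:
$o = 30$ ($o = 15 \cdot 2 = 30$)
$Z{\left(u,v \right)} = - \frac{11}{6} - \frac{u}{6}$ ($Z{\left(u,v \right)} = u \left(- \frac{1}{6}\right) + 11 \left(- \frac{1}{6}\right) = - \frac{u}{6} - \frac{11}{6} = - \frac{11}{6} - \frac{u}{6}$)
$m = -2$ ($m = - \frac{11}{6} - \frac{1}{6} = -2$)
$225 o^{4} + m = 225 \cdot 30^{4} - 2 = 225 \cdot 810000 - 2 = 182250000 - 2 = 182249998$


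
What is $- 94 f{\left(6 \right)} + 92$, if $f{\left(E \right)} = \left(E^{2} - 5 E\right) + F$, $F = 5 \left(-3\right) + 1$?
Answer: $844$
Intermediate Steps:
$F = -14$ ($F = -15 + 1 = -14$)
$f{\left(E \right)} = -14 + E^{2} - 5 E$ ($f{\left(E \right)} = \left(E^{2} - 5 E\right) - 14 = -14 + E^{2} - 5 E$)
$- 94 f{\left(6 \right)} + 92 = - 94 \left(-14 + 6^{2} - 30\right) + 92 = - 94 \left(-14 + 36 - 30\right) + 92 = \left(-94\right) \left(-8\right) + 92 = 752 + 92 = 844$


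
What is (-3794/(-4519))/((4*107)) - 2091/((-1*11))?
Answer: 2022155873/10637726 ≈ 190.09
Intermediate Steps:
(-3794/(-4519))/((4*107)) - 2091/((-1*11)) = -3794*(-1/4519)/428 - 2091/(-11) = (3794/4519)*(1/428) - 2091*(-1/11) = 1897/967066 + 2091/11 = 2022155873/10637726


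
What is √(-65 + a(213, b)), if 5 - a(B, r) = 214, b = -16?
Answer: I*√274 ≈ 16.553*I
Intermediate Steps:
a(B, r) = -209 (a(B, r) = 5 - 1*214 = 5 - 214 = -209)
√(-65 + a(213, b)) = √(-65 - 209) = √(-274) = I*√274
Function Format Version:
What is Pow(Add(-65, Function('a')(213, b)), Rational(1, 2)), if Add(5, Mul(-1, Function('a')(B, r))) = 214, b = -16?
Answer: Mul(I, Pow(274, Rational(1, 2))) ≈ Mul(16.553, I)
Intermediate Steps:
Function('a')(B, r) = -209 (Function('a')(B, r) = Add(5, Mul(-1, 214)) = Add(5, -214) = -209)
Pow(Add(-65, Function('a')(213, b)), Rational(1, 2)) = Pow(Add(-65, -209), Rational(1, 2)) = Pow(-274, Rational(1, 2)) = Mul(I, Pow(274, Rational(1, 2)))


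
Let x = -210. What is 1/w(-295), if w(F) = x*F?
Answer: 1/61950 ≈ 1.6142e-5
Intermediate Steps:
w(F) = -210*F
1/w(-295) = 1/(-210*(-295)) = 1/61950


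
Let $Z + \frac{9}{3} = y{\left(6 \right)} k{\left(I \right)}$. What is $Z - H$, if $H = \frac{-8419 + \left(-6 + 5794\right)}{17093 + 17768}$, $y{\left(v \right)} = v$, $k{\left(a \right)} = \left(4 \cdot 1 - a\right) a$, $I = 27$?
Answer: $- \frac{129994038}{34861} \approx -3728.9$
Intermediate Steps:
$k{\left(a \right)} = a \left(4 - a\right)$ ($k{\left(a \right)} = \left(4 - a\right) a = a \left(4 - a\right)$)
$H = - \frac{2631}{34861}$ ($H = \frac{-8419 + 5788}{34861} = \left(-2631\right) \frac{1}{34861} = - \frac{2631}{34861} \approx -0.075471$)
$Z = -3729$ ($Z = -3 + 6 \cdot 27 \left(4 - 27\right) = -3 + 6 \cdot 27 \left(-23\right) = -3 + 6 \left(-621\right) = -3 - 3726 = -3729$)
$Z - H = -3729 - - \frac{2631}{34861} = -3729 + \frac{2631}{34861} = - \frac{129994038}{34861}$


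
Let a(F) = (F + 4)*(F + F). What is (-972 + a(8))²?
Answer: 608400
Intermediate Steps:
a(F) = 2*F*(4 + F) (a(F) = (4 + F)*(2*F) = 2*F*(4 + F))
(-972 + a(8))² = (-972 + 2*8*(4 + 8))² = (-972 + 2*8*12)² = (-972 + 192)² = (-780)² = 608400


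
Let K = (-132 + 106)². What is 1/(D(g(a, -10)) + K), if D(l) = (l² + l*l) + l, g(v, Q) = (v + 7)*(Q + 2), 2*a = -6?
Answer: 1/2692 ≈ 0.00037147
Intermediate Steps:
a = -3 (a = (½)*(-6) = -3)
g(v, Q) = (2 + Q)*(7 + v) (g(v, Q) = (7 + v)*(2 + Q) = (2 + Q)*(7 + v))
D(l) = l + 2*l² (D(l) = (l² + l²) + l = 2*l² + l = l + 2*l²)
K = 676 (K = (-26)² = 676)
1/(D(g(a, -10)) + K) = 1/((14 + 2*(-3) + 7*(-10) - 10*(-3))*(1 + 2*(14 + 2*(-3) + 7*(-10) - 10*(-3))) + 676) = 1/((14 - 6 - 70 + 30)*(1 + 2*(14 - 6 - 70 + 30)) + 676) = 1/(-32*(1 + 2*(-32)) + 676) = 1/(-32*(1 - 64) + 676) = 1/(-32*(-63) + 676) = 1/(2016 + 676) = 1/2692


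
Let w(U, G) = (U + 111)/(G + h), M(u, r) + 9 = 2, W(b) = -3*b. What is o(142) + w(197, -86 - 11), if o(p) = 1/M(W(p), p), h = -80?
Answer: -2333/1239 ≈ -1.8830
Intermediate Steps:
M(u, r) = -7 (M(u, r) = -9 + 2 = -7)
w(U, G) = (111 + U)/(-80 + G) (w(U, G) = (U + 111)/(G - 80) = (111 + U)/(-80 + G))
o(p) = -⅐ (o(p) = 1/(-7) = -⅐)
o(142) + w(197, -86 - 11) = -⅐ + (111 + 197)/(-80 + (-86 - 11)) = -⅐ + 308/(-80 - 97) = -⅐ + 308/(-177) = -⅐ - 1/177*308 = -⅐ - 308/177 = -2333/1239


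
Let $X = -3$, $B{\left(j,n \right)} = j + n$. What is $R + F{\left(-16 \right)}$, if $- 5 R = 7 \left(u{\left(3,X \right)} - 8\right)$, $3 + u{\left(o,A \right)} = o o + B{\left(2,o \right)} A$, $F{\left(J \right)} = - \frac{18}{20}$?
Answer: $\frac{229}{10} \approx 22.9$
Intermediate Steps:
$F{\left(J \right)} = - \frac{9}{10}$ ($F{\left(J \right)} = \left(-18\right) \frac{1}{20} = - \frac{9}{10}$)
$u{\left(o,A \right)} = -3 + o^{2} + A \left(2 + o\right)$ ($u{\left(o,A \right)} = -3 + \left(o o + \left(2 + o\right) A\right) = -3 + \left(o^{2} + A \left(2 + o\right)\right) = -3 + o^{2} + A \left(2 + o\right)$)
$R = \frac{119}{5}$ ($R = - \frac{7 \left(\left(-3 + 3^{2} - 3 \left(2 + 3\right)\right) - 8\right)}{5} = - \frac{7 \left(\left(-3 + 9 - 15\right) - 8\right)}{5} = - \frac{7 \left(-9 - 8\right)}{5} = - \frac{7 \left(-17\right)}{5} = \left(- \frac{1}{5}\right) \left(-119\right) = \frac{119}{5} \approx 23.8$)
$R + F{\left(-16 \right)} = \frac{119}{5} - \frac{9}{10} = \frac{229}{10}$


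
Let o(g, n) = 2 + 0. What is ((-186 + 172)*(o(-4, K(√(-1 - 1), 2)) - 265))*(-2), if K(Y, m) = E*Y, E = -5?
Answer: -7364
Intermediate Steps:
K(Y, m) = -5*Y
o(g, n) = 2
((-186 + 172)*(o(-4, K(√(-1 - 1), 2)) - 265))*(-2) = ((-186 + 172)*(2 - 265))*(-2) = -14*(-263)*(-2) = 3682*(-2) = -7364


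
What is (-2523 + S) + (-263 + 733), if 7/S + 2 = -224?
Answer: -463985/226 ≈ -2053.0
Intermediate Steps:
S = -7/226 (S = 7/(-2 - 224) = 7/(-226) = 7*(-1/226) = -7/226 ≈ -0.030973)
(-2523 + S) + (-263 + 733) = (-2523 - 7/226) + (-263 + 733) = -570205/226 + 470 = -463985/226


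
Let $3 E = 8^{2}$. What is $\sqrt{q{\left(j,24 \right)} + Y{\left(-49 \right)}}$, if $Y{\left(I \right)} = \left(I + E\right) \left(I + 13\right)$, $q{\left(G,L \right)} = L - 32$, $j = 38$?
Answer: $2 \sqrt{247} \approx 31.432$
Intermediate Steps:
$q{\left(G,L \right)} = -32 + L$
$E = \frac{64}{3}$ ($E = \frac{8^{2}}{3} = \frac{1}{3} \cdot 64 = \frac{64}{3} \approx 21.333$)
$Y{\left(I \right)} = \left(13 + I\right) \left(\frac{64}{3} + I\right)$ ($Y{\left(I \right)} = \left(I + \frac{64}{3}\right) \left(I + 13\right) = \left(\frac{64}{3} + I\right) \left(13 + I\right) = \left(13 + I\right) \left(\frac{64}{3} + I\right)$)
$\sqrt{q{\left(j,24 \right)} + Y{\left(-49 \right)}} = \sqrt{\left(-32 + 24\right) + \left(\frac{832}{3} + \left(-49\right)^{2} + \frac{103}{3} \left(-49\right)\right)} = \sqrt{-8 + \left(\frac{832}{3} + 2401 - \frac{5047}{3}\right)} = \sqrt{-8 + 996} = \sqrt{988} = 2 \sqrt{247}$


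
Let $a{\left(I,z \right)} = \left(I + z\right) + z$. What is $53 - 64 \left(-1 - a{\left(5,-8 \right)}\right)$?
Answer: $-587$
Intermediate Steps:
$a{\left(I,z \right)} = I + 2 z$
$53 - 64 \left(-1 - a{\left(5,-8 \right)}\right) = 53 - 64 \left(-1 - \left(5 + 2 \left(-8\right)\right)\right) = 53 - 64 \left(-1 - \left(5 - 16\right)\right) = 53 - 64 \left(-1 - -11\right) = 53 - 64 \left(-1 + 11\right) = 53 - 640 = -587$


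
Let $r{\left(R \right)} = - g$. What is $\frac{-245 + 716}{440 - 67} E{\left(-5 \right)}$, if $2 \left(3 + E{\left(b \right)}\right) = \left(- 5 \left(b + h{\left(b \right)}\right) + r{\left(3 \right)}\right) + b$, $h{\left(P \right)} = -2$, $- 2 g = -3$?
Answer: $\frac{21195}{1492} \approx 14.206$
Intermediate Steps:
$g = \frac{3}{2}$ ($g = \left(- \frac{1}{2}\right) \left(-3\right) = \frac{3}{2} \approx 1.5$)
$r{\left(R \right)} = - \frac{3}{2}$ ($r{\left(R \right)} = \left(-1\right) \frac{3}{2} = - \frac{3}{2}$)
$E{\left(b \right)} = \frac{5}{4} - 2 b$ ($E{\left(b \right)} = -3 + \frac{\left(- 5 \left(b - 2\right) - \frac{3}{2}\right) + b}{2} = -3 + \frac{\left(- 5 \left(-2 + b\right) - \frac{3}{2}\right) + b}{2} = -3 + \frac{\left(\left(10 - 5 b\right) - \frac{3}{2}\right) + b}{2} = -3 + \frac{\left(\frac{17}{2} - 5 b\right) + b}{2} = -3 + \frac{\frac{17}{2} - 4 b}{2} = -3 - \left(- \frac{17}{4} + 2 b\right) = \frac{5}{4} - 2 b$)
$\frac{-245 + 716}{440 - 67} E{\left(-5 \right)} = \frac{-245 + 716}{440 - 67} \left(\frac{5}{4} - -10\right) = \frac{471}{373} \left(\frac{5}{4} + 10\right) = 471 \cdot \frac{1}{373} \cdot \frac{45}{4} = \frac{471}{373} \cdot \frac{45}{4} = \frac{21195}{1492}$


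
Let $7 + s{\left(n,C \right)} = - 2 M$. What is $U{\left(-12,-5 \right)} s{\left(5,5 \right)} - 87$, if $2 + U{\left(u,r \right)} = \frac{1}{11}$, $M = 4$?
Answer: $- \frac{642}{11} \approx -58.364$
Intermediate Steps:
$s{\left(n,C \right)} = -15$ ($s{\left(n,C \right)} = -7 - 8 = -15$)
$U{\left(u,r \right)} = - \frac{21}{11}$ ($U{\left(u,r \right)} = -2 + \frac{1}{11} = - \frac{21}{11}$)
$U{\left(-12,-5 \right)} s{\left(5,5 \right)} - 87 = \left(- \frac{21}{11}\right) \left(-15\right) - 87 = \frac{315}{11} - 87 = - \frac{642}{11}$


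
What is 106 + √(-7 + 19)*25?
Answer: 106 + 50*√3 ≈ 192.60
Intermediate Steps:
106 + √(-7 + 19)*25 = 106 + √12*25 = 106 + (2*√3)*25 = 106 + 50*√3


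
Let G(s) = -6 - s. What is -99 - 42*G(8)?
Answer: 489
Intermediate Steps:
-99 - 42*G(8) = -99 - 42*(-6 - 1*8) = -99 - 42*(-6 - 8) = -99 - 42*(-14) = -99 + 588 = 489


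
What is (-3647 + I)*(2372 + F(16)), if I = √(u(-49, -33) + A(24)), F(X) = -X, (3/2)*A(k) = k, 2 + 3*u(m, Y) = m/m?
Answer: -8592332 + 2356*√141/3 ≈ -8.5830e+6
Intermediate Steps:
u(m, Y) = -⅓ (u(m, Y) = -⅔ + (m/m)/3 = -⅔ + (⅓)*1 = -⅔ + ⅓ = -⅓)
A(k) = 2*k/3
I = √141/3 (I = √(-⅓ + (⅔)*24) = √(-⅓ + 16) = √(47/3) = √141/3 ≈ 3.9581)
(-3647 + I)*(2372 + F(16)) = (-3647 + √141/3)*(2372 - 1*16) = (-3647 + √141/3)*(2372 - 16) = (-3647 + √141/3)*2356 = -8592332 + 2356*√141/3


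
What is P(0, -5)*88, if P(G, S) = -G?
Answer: 0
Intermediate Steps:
P(0, -5)*88 = -1*0*88 = 0*88 = 0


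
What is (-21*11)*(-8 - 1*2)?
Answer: 2310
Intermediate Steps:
(-21*11)*(-8 - 1*2) = -231*(-8 - 2) = -231*(-10) = 2310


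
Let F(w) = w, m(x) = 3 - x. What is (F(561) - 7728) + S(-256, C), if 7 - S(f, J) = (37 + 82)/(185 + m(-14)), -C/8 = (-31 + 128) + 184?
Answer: -1446439/202 ≈ -7160.6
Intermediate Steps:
C = -2248 (C = -8*((-31 + 128) + 184) = -8*(97 + 184) = -8*281 = -2248)
S(f, J) = 1295/202 (S(f, J) = 7 - (37 + 82)/(185 + (3 - 1*(-14))) = 7 - 119/(185 + (3 + 14)) = 7 - 119/(185 + 17) = 7 - 119/202 = 1295/202)
(F(561) - 7728) + S(-256, C) = (561 - 7728) + 1295/202 = -7167 + 1295/202 = -1446439/202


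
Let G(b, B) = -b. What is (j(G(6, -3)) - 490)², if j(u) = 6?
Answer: 234256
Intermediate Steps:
(j(G(6, -3)) - 490)² = (6 - 490)² = (-484)² = 234256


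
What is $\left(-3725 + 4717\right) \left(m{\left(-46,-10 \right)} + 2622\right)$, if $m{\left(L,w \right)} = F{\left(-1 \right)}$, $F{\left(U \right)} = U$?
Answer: $2600032$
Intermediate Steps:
$m{\left(L,w \right)} = -1$
$\left(-3725 + 4717\right) \left(m{\left(-46,-10 \right)} + 2622\right) = \left(-3725 + 4717\right) \left(-1 + 2622\right) = 992 \cdot 2621 = 2600032$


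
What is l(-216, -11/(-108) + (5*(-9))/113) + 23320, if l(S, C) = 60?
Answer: 23380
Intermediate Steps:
l(-216, -11/(-108) + (5*(-9))/113) + 23320 = 60 + 23320 = 23380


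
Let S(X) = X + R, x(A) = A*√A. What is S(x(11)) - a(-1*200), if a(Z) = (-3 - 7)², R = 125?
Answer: 25 + 11*√11 ≈ 61.483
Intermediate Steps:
x(A) = A^(3/2)
S(X) = 125 + X (S(X) = X + 125 = 125 + X)
a(Z) = 100 (a(Z) = (-10)² = 100)
S(x(11)) - a(-1*200) = (125 + 11^(3/2)) - 1*100 = (125 + 11*√11) - 100 = 25 + 11*√11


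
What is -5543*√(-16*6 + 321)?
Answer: -83145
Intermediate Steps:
-5543*√(-16*6 + 321) = -5543*√(-96 + 321) = -5543*√225 = -5543*15 = -83145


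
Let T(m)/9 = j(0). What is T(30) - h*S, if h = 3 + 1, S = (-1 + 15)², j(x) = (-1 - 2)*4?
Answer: -892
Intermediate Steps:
j(x) = -12 (j(x) = -3*4 = -12)
T(m) = -108 (T(m) = 9*(-12) = -108)
S = 196 (S = 14² = 196)
h = 4
T(30) - h*S = -108 - 4*196 = -108 - 1*784 = -108 - 784 = -892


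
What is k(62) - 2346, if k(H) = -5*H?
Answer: -2656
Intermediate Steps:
k(62) - 2346 = -5*62 - 2346 = -310 - 2346 = -2656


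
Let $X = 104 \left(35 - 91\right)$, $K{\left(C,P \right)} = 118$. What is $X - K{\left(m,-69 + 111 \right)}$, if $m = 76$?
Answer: $-5942$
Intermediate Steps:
$X = -5824$ ($X = 104 \left(-56\right) = -5824$)
$X - K{\left(m,-69 + 111 \right)} = -5824 - 118 = -5942$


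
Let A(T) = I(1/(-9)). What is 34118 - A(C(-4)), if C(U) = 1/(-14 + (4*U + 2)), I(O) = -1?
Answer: 34119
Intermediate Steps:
C(U) = 1/(-12 + 4*U) (C(U) = 1/(-14 + (2 + 4*U)) = 1/(-12 + 4*U))
A(T) = -1
34118 - A(C(-4)) = 34118 - 1*(-1) = 34118 + 1 = 34119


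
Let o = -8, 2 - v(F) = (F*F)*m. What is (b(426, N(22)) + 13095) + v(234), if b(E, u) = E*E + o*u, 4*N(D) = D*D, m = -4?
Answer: 412629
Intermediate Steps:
v(F) = 2 + 4*F**2 (v(F) = 2 - F*F*(-4) = 2 - F**2*(-4) = 2 - (-4)*F**2 = 2 + 4*F**2)
N(D) = D**2/4 (N(D) = (D*D)/4 = D**2/4)
b(E, u) = E**2 - 8*u (b(E, u) = E*E - 8*u = E**2 - 8*u)
(b(426, N(22)) + 13095) + v(234) = ((426**2 - 2*22**2) + 13095) + (2 + 4*234**2) = ((181476 - 2*484) + 13095) + (2 + 4*54756) = ((181476 - 8*121) + 13095) + (2 + 219024) = ((181476 - 968) + 13095) + 219026 = (180508 + 13095) + 219026 = 193603 + 219026 = 412629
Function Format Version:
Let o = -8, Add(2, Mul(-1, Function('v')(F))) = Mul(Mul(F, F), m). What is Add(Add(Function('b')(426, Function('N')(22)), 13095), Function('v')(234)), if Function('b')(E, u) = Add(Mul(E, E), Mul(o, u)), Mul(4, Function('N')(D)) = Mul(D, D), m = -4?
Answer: 412629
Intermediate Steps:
Function('v')(F) = Add(2, Mul(4, Pow(F, 2))) (Function('v')(F) = Add(2, Mul(-1, Mul(Mul(F, F), -4))) = Add(2, Mul(-1, Mul(Pow(F, 2), -4))) = Add(2, Mul(-1, Mul(-4, Pow(F, 2)))) = Add(2, Mul(4, Pow(F, 2))))
Function('N')(D) = Mul(Rational(1, 4), Pow(D, 2)) (Function('N')(D) = Mul(Rational(1, 4), Mul(D, D)) = Mul(Rational(1, 4), Pow(D, 2)))
Function('b')(E, u) = Add(Pow(E, 2), Mul(-8, u)) (Function('b')(E, u) = Add(Mul(E, E), Mul(-8, u)) = Add(Pow(E, 2), Mul(-8, u)))
Add(Add(Function('b')(426, Function('N')(22)), 13095), Function('v')(234)) = Add(Add(Add(Pow(426, 2), Mul(-8, Mul(Rational(1, 4), Pow(22, 2)))), 13095), Add(2, Mul(4, Pow(234, 2)))) = Add(Add(Add(181476, Mul(-8, Mul(Rational(1, 4), 484))), 13095), Add(2, Mul(4, 54756))) = Add(Add(Add(181476, Mul(-8, 121)), 13095), Add(2, 219024)) = Add(Add(Add(181476, -968), 13095), 219026) = Add(Add(180508, 13095), 219026) = Add(193603, 219026) = 412629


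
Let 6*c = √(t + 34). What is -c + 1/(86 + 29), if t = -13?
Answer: 1/115 - √21/6 ≈ -0.75507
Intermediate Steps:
c = √21/6 (c = √(-13 + 34)/6 = √21/6 ≈ 0.76376)
-c + 1/(86 + 29) = -√21/6 + 1/(86 + 29) = -√21/6 + 1/115 = 1/115 - √21/6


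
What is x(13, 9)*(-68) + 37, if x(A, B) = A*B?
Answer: -7919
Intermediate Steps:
x(13, 9)*(-68) + 37 = (13*9)*(-68) + 37 = 117*(-68) + 37 = -7956 + 37 = -7919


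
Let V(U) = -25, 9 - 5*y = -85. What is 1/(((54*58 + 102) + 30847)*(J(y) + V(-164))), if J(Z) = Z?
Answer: -5/1056511 ≈ -4.7326e-6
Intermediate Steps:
y = 94/5 (y = 9/5 - ⅕*(-85) = 9/5 + 17 = 94/5 ≈ 18.800)
1/(((54*58 + 102) + 30847)*(J(y) + V(-164))) = 1/(((54*58 + 102) + 30847)*(94/5 - 25)) = 1/(((3132 + 102) + 30847)*(-31/5)) = 1/((3234 + 30847)*(-31/5)) = 1/(34081*(-31/5)) = 1/(-1056511/5) = -5/1056511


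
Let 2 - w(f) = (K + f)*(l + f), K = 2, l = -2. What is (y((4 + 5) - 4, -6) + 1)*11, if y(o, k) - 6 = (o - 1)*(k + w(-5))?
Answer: -1023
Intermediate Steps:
w(f) = 2 - (-2 + f)*(2 + f) (w(f) = 2 - (2 + f)*(-2 + f) = 2 - (-2 + f)*(2 + f))
y(o, k) = 6 + (-1 + o)*(-19 + k) (y(o, k) = 6 + (o - 1)*(k + (6 - 1*(-5)²)) = 6 + (-1 + o)*(k + (6 - 1*25)) = 6 + (-1 + o)*(k + (6 - 25)) = 6 + (-1 + o)*(k - 19) = 6 + (-1 + o)*(-19 + k))
(y((4 + 5) - 4, -6) + 1)*11 = ((25 - 1*(-6) - 19*((4 + 5) - 4) - 6*((4 + 5) - 4)) + 1)*11 = ((25 + 6 - 19*(9 - 4) - 6*(9 - 4)) + 1)*11 = ((25 + 6 - 19*5 - 6*5) + 1)*11 = ((25 + 6 - 95 - 30) + 1)*11 = (-94 + 1)*11 = -93*11 = -1023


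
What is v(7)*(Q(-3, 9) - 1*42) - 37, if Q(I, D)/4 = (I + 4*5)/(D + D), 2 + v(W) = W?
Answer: -2053/9 ≈ -228.11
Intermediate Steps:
v(W) = -2 + W
Q(I, D) = 2*(20 + I)/D (Q(I, D) = 4*((I + 4*5)/(D + D)) = 4*((I + 20)/((2*D))) = 4*((20 + I)*(1/(2*D))) = 4*((20 + I)/(2*D)) = 2*(20 + I)/D)
v(7)*(Q(-3, 9) - 1*42) - 37 = (-2 + 7)*(2*(20 - 3)/9 - 1*42) - 37 = 5*(2*(⅑)*17 - 42) - 37 = 5*(34/9 - 42) - 37 = 5*(-344/9) - 37 = -1720/9 - 37 = -2053/9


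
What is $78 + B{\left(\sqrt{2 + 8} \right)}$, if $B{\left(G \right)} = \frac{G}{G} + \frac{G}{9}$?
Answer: $79 + \frac{\sqrt{10}}{9} \approx 79.351$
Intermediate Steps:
$B{\left(G \right)} = 1 + \frac{G}{9}$ ($B{\left(G \right)} = 1 + G \frac{1}{9} = 1 + \frac{G}{9}$)
$78 + B{\left(\sqrt{2 + 8} \right)} = 78 + \left(1 + \frac{\sqrt{2 + 8}}{9}\right) = 78 + \left(1 + \frac{\sqrt{10}}{9}\right) = 79 + \frac{\sqrt{10}}{9}$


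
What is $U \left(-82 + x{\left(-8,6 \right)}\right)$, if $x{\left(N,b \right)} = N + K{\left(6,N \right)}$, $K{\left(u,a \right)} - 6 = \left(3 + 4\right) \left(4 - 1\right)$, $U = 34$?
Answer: $-2142$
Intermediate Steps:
$K{\left(u,a \right)} = 27$ ($K{\left(u,a \right)} = 6 + \left(3 + 4\right) \left(4 - 1\right) = 6 + 7 \cdot 3 = 6 + 21 = 27$)
$x{\left(N,b \right)} = 27 + N$ ($x{\left(N,b \right)} = N + 27 = 27 + N$)
$U \left(-82 + x{\left(-8,6 \right)}\right) = 34 \left(-82 + \left(27 - 8\right)\right) = 34 \left(-82 + 19\right) = 34 \left(-63\right) = -2142$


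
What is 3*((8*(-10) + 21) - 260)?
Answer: -957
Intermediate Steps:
3*((8*(-10) + 21) - 260) = 3*((-80 + 21) - 260) = 3*(-59 - 260) = 3*(-319) = -957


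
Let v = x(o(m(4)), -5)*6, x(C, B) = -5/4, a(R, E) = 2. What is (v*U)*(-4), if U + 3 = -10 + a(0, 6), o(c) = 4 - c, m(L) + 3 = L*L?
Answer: -330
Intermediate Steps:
m(L) = -3 + L² (m(L) = -3 + L*L = -3 + L²)
x(C, B) = -5/4 (x(C, B) = -5*¼ = -5/4)
v = -15/2 (v = -5/4*6 = -15/2 ≈ -7.5000)
U = -11 (U = -3 + (-10 + 2) = -3 - 8 = -11)
(v*U)*(-4) = -15/2*(-11)*(-4) = (165/2)*(-4) = -330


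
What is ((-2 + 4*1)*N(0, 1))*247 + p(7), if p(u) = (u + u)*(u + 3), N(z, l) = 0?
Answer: 140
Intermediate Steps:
p(u) = 2*u*(3 + u) (p(u) = (2*u)*(3 + u) = 2*u*(3 + u))
((-2 + 4*1)*N(0, 1))*247 + p(7) = ((-2 + 4*1)*0)*247 + 2*7*(3 + 7) = ((-2 + 4)*0)*247 + 2*7*10 = (2*0)*247 + 140 = 0*247 + 140 = 0 + 140 = 140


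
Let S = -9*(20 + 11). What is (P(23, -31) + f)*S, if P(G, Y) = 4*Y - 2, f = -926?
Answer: 293508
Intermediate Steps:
P(G, Y) = -2 + 4*Y
S = -279 (S = -9*31 = -279)
(P(23, -31) + f)*S = ((-2 + 4*(-31)) - 926)*(-279) = ((-2 - 124) - 926)*(-279) = (-126 - 926)*(-279) = -1052*(-279) = 293508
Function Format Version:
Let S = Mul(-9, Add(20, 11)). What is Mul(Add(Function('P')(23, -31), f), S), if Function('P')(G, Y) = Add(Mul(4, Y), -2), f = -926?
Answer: 293508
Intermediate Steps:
Function('P')(G, Y) = Add(-2, Mul(4, Y))
S = -279 (S = Mul(-9, 31) = -279)
Mul(Add(Function('P')(23, -31), f), S) = Mul(Add(Add(-2, Mul(4, -31)), -926), -279) = Mul(Add(Add(-2, -124), -926), -279) = Mul(Add(-126, -926), -279) = Mul(-1052, -279) = 293508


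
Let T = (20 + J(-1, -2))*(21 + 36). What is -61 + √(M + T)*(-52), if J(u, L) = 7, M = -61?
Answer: -61 - 52*√1478 ≈ -2060.1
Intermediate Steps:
T = 1539 (T = (20 + 7)*(21 + 36) = 27*57 = 1539)
-61 + √(M + T)*(-52) = -61 + √(-61 + 1539)*(-52) = -61 + √1478*(-52) = -61 - 52*√1478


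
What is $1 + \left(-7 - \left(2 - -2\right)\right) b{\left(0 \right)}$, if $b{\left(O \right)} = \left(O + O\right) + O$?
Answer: $1$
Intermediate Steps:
$b{\left(O \right)} = 3 O$ ($b{\left(O \right)} = 2 O + O = 3 O$)
$1 + \left(-7 - \left(2 - -2\right)\right) b{\left(0 \right)} = 1 + \left(-7 - \left(2 - -2\right)\right) 3 \cdot 0 = 1 + \left(-7 - \left(2 + 2\right)\right) 0 = 1 + \left(-7 - 4\right) 0 = 1 - 0 = 1 + 0 = 1$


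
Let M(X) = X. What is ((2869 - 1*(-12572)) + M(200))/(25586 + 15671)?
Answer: 15641/41257 ≈ 0.37911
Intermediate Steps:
((2869 - 1*(-12572)) + M(200))/(25586 + 15671) = ((2869 - 1*(-12572)) + 200)/(25586 + 15671) = ((2869 + 12572) + 200)/41257 = (15441 + 200)*(1/41257) = 15641*(1/41257) = 15641/41257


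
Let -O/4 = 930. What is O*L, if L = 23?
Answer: -85560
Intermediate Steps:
O = -3720 (O = -4*930 = -3720)
O*L = -3720*23 = -85560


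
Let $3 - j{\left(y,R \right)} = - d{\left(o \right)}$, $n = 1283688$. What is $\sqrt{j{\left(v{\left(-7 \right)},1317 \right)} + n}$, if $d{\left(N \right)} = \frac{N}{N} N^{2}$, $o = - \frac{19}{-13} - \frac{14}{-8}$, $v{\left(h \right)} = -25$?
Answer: $\frac{\sqrt{3471128353}}{52} \approx 1133.0$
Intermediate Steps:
$o = \frac{167}{52}$ ($o = \left(-19\right) \left(- \frac{1}{13}\right) - - \frac{7}{4} = \frac{19}{13} + \frac{7}{4} = \frac{167}{52} \approx 3.2115$)
$d{\left(N \right)} = N^{2}$ ($d{\left(N \right)} = 1 N^{2} = N^{2}$)
$j{\left(y,R \right)} = \frac{36001}{2704}$ ($j{\left(y,R \right)} = 3 - - \left(\frac{167}{52}\right)^{2} = 3 - \left(-1\right) \frac{27889}{2704} = 3 - - \frac{27889}{2704} = 3 + \frac{27889}{2704} = \frac{36001}{2704}$)
$\sqrt{j{\left(v{\left(-7 \right)},1317 \right)} + n} = \sqrt{\frac{36001}{2704} + 1283688} = \sqrt{\frac{3471128353}{2704}} = \frac{\sqrt{3471128353}}{52}$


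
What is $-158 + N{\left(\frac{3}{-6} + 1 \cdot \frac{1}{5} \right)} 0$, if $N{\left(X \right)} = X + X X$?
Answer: $-158$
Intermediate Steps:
$N{\left(X \right)} = X + X^{2}$
$-158 + N{\left(\frac{3}{-6} + 1 \cdot \frac{1}{5} \right)} 0 = -158 + \left(\frac{3}{-6} + 1 \cdot \frac{1}{5}\right) \left(1 + \left(\frac{3}{-6} + 1 \cdot \frac{1}{5}\right)\right) 0 = -158 + \left(3 \left(- \frac{1}{6}\right) + 1 \cdot \frac{1}{5}\right) \left(1 + \left(3 \left(- \frac{1}{6}\right) + 1 \cdot \frac{1}{5}\right)\right) 0 = -158 + \left(- \frac{1}{2} + \frac{1}{5}\right) \left(1 + \left(- \frac{1}{2} + \frac{1}{5}\right)\right) 0 = -158 + - \frac{3 \left(1 - \frac{3}{10}\right)}{10} \cdot 0 = -158 + \left(- \frac{3}{10}\right) \frac{7}{10} \cdot 0 = -158 - 0 = -158 + 0 = -158$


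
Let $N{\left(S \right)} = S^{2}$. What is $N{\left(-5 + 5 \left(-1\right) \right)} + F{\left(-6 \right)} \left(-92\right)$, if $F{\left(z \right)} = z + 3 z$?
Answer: $2308$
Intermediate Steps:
$F{\left(z \right)} = 4 z$
$N{\left(-5 + 5 \left(-1\right) \right)} + F{\left(-6 \right)} \left(-92\right) = \left(-5 + 5 \left(-1\right)\right)^{2} + 4 \left(-6\right) \left(-92\right) = \left(-5 - 5\right)^{2} - -2208 = \left(-10\right)^{2} + 2208 = 100 + 2208 = 2308$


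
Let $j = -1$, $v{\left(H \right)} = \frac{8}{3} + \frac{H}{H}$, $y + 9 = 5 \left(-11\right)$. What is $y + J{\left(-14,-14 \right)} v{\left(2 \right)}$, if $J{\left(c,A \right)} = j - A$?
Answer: $- \frac{49}{3} \approx -16.333$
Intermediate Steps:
$y = -64$ ($y = -9 + 5 \left(-11\right) = -9 - 55 = -64$)
$v{\left(H \right)} = \frac{11}{3}$ ($v{\left(H \right)} = 8 \cdot \frac{1}{3} + 1 = \frac{8}{3} + 1 = \frac{11}{3}$)
$J{\left(c,A \right)} = -1 - A$
$y + J{\left(-14,-14 \right)} v{\left(2 \right)} = -64 + \left(-1 - -14\right) \frac{11}{3} = -64 + \left(-1 + 14\right) \frac{11}{3} = -64 + 13 \cdot \frac{11}{3} = -64 + \frac{143}{3} = - \frac{49}{3}$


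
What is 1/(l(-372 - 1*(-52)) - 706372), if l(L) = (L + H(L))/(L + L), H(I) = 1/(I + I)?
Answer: -409600/289329766399 ≈ -1.4157e-6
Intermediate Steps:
H(I) = 1/(2*I)
l(L) = (L + 1/(2*L))/(2*L) (l(L) = (L + 1/(2*L))/(L + L) = (L + 1/(2*L))/((2*L)) = (L + 1/(2*L))*(1/(2*L)) = (L + 1/(2*L))/(2*L))
1/(l(-372 - 1*(-52)) - 706372) = 1/((½ + 1/(4*(-372 - 1*(-52))²)) - 706372) = 1/((½ + 1/(4*(-372 + 52)²)) - 706372) = 1/((½ + (¼)/(-320)²) - 706372) = 1/((½ + (¼)*(1/102400)) - 706372) = 1/((½ + 1/409600) - 706372) = 1/(204801/409600 - 706372) = 1/(-289329766399/409600) = -409600/289329766399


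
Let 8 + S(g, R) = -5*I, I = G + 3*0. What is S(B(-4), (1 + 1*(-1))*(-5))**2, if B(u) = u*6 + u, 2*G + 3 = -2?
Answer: 81/4 ≈ 20.250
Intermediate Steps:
G = -5/2 (G = -3/2 + (1/2)*(-2) = -3/2 - 1 = -5/2 ≈ -2.5000)
I = -5/2 (I = -5/2 + 3*0 = -5/2 + 0 = -5/2 ≈ -2.5000)
B(u) = 7*u (B(u) = 6*u + u = 7*u)
S(g, R) = 9/2 (S(g, R) = -8 - 5*(-5/2) = -8 + 25/2 = 9/2)
S(B(-4), (1 + 1*(-1))*(-5))**2 = (9/2)**2 = 81/4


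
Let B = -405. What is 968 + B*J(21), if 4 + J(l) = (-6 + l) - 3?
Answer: -2272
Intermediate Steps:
J(l) = -13 + l (J(l) = -4 + ((-6 + l) - 3) = -4 + (-9 + l) = -13 + l)
968 + B*J(21) = 968 - 405*(-13 + 21) = 968 - 405*8 = 968 - 3240 = -2272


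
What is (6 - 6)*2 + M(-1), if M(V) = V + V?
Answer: -2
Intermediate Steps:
M(V) = 2*V
(6 - 6)*2 + M(-1) = (6 - 6)*2 + 2*(-1) = 0*2 - 2 = 0 - 2 = -2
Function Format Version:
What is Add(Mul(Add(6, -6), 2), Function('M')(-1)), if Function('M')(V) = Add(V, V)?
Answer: -2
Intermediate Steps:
Function('M')(V) = Mul(2, V)
Add(Mul(Add(6, -6), 2), Function('M')(-1)) = Add(Mul(Add(6, -6), 2), Mul(2, -1)) = Add(Mul(0, 2), -2) = Add(0, -2) = -2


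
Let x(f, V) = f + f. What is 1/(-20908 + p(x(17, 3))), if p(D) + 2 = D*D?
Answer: -1/19754 ≈ -5.0623e-5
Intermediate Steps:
x(f, V) = 2*f
p(D) = -2 + D² (p(D) = -2 + D*D = -2 + D²)
1/(-20908 + p(x(17, 3))) = 1/(-20908 + (-2 + (2*17)²)) = 1/(-20908 + (-2 + 34²)) = 1/(-20908 + (-2 + 1156)) = 1/(-20908 + 1154) = 1/(-19754) = -1/19754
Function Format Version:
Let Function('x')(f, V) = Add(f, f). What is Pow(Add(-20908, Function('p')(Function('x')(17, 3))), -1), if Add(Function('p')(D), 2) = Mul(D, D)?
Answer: Rational(-1, 19754) ≈ -5.0623e-5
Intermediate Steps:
Function('x')(f, V) = Mul(2, f)
Function('p')(D) = Add(-2, Pow(D, 2)) (Function('p')(D) = Add(-2, Mul(D, D)) = Add(-2, Pow(D, 2)))
Pow(Add(-20908, Function('p')(Function('x')(17, 3))), -1) = Pow(Add(-20908, Add(-2, Pow(Mul(2, 17), 2))), -1) = Pow(Add(-20908, Add(-2, Pow(34, 2))), -1) = Pow(Add(-20908, Add(-2, 1156)), -1) = Pow(Add(-20908, 1154), -1) = Pow(-19754, -1) = Rational(-1, 19754)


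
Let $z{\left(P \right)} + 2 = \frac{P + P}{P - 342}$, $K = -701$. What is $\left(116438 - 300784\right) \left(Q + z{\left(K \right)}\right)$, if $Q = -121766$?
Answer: $\frac{23412425355212}{1043} \approx 2.2447 \cdot 10^{10}$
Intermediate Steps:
$z{\left(P \right)} = -2 + \frac{2 P}{-342 + P}$ ($z{\left(P \right)} = -2 + \frac{P + P}{P - 342} = -2 + \frac{2 P}{-342 + P}$)
$\left(116438 - 300784\right) \left(Q + z{\left(K \right)}\right) = \left(116438 - 300784\right) \left(-121766 + \frac{684}{-342 - 701}\right) = - 184346 \left(-121766 + \frac{684}{-1043}\right) = - 184346 \left(-121766 + 684 \left(- \frac{1}{1043}\right)\right) = - 184346 \left(-121766 - \frac{684}{1043}\right) = \left(-184346\right) \left(- \frac{127002622}{1043}\right) = \frac{23412425355212}{1043}$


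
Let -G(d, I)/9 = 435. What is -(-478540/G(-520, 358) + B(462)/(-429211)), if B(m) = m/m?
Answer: -41078925605/336072213 ≈ -122.23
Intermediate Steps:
G(d, I) = -3915 (G(d, I) = -9*435 = -3915)
B(m) = 1
-(-478540/G(-520, 358) + B(462)/(-429211)) = -(-478540/(-3915) + 1/(-429211)) = -(-478540*(-1/3915) + 1*(-1/429211)) = -(95708/783 - 1/429211) = -1*41078925605/336072213 = -41078925605/336072213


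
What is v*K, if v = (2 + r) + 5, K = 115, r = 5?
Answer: 1380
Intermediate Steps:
v = 12 (v = (2 + 5) + 5 = 7 + 5 = 12)
v*K = 12*115 = 1380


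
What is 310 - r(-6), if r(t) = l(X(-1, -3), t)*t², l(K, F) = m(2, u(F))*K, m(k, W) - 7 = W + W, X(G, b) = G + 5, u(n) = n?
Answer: 1030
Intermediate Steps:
X(G, b) = 5 + G
m(k, W) = 7 + 2*W (m(k, W) = 7 + (W + W) = 7 + 2*W)
l(K, F) = K*(7 + 2*F) (l(K, F) = (7 + 2*F)*K = K*(7 + 2*F))
r(t) = t²*(28 + 8*t) (r(t) = ((5 - 1)*(7 + 2*t))*t² = (4*(7 + 2*t))*t² = (28 + 8*t)*t² = t²*(28 + 8*t))
310 - r(-6) = 310 - (-6)²*(28 + 8*(-6)) = 310 - 36*(28 - 48) = 310 - 36*(-20) = 310 - 1*(-720) = 310 + 720 = 1030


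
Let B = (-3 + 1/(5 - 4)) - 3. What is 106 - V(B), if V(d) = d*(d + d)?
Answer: 56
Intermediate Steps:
B = -5 (B = (-3 + 1/1) - 3 = (-3 + 1) - 3 = -2 - 3 = -5)
V(d) = 2*d² (V(d) = d*(2*d) = 2*d²)
106 - V(B) = 106 - 2*(-5)² = 106 - 2*25 = 106 - 1*50 = 106 - 50 = 56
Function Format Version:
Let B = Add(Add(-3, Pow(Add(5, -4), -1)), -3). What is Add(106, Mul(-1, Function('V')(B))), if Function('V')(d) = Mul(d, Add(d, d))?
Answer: 56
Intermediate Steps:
B = -5 (B = Add(Add(-3, Pow(1, -1)), -3) = Add(Add(-3, 1), -3) = Add(-2, -3) = -5)
Function('V')(d) = Mul(2, Pow(d, 2)) (Function('V')(d) = Mul(d, Mul(2, d)) = Mul(2, Pow(d, 2)))
Add(106, Mul(-1, Function('V')(B))) = Add(106, Mul(-1, Mul(2, Pow(-5, 2)))) = Add(106, Mul(-1, Mul(2, 25))) = Add(106, Mul(-1, 50)) = Add(106, -50) = 56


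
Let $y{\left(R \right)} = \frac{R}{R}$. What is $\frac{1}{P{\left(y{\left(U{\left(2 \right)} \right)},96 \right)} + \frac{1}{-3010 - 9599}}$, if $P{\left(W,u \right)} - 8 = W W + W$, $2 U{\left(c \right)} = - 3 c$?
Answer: $\frac{12609}{126089} \approx 0.1$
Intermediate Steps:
$U{\left(c \right)} = - \frac{3 c}{2}$ ($U{\left(c \right)} = \frac{\left(-3\right) c}{2} = - \frac{3 c}{2}$)
$y{\left(R \right)} = 1$
$P{\left(W,u \right)} = 8 + W + W^{2}$ ($P{\left(W,u \right)} = 8 + \left(W W + W\right) = 8 + \left(W^{2} + W\right) = 8 + \left(W + W^{2}\right) = 8 + W + W^{2}$)
$\frac{1}{P{\left(y{\left(U{\left(2 \right)} \right)},96 \right)} + \frac{1}{-3010 - 9599}} = \frac{1}{\left(8 + 1 + 1^{2}\right) + \frac{1}{-3010 - 9599}} = \frac{1}{\left(8 + 1 + 1\right) + \frac{1}{-12609}} = \frac{1}{10 - \frac{1}{12609}} = \frac{1}{\frac{126089}{12609}} = \frac{12609}{126089}$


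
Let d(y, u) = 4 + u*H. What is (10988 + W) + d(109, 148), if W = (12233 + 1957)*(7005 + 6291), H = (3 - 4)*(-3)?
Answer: 188681676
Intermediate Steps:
H = 3 (H = -1*(-3) = 3)
d(y, u) = 4 + 3*u (d(y, u) = 4 + u*3 = 4 + 3*u)
W = 188670240 (W = 14190*13296 = 188670240)
(10988 + W) + d(109, 148) = (10988 + 188670240) + (4 + 3*148) = 188681228 + (4 + 444) = 188681228 + 448 = 188681676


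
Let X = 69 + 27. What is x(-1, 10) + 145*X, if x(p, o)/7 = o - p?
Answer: 13997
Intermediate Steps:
X = 96
x(p, o) = -7*p + 7*o (x(p, o) = 7*(o - p) = -7*p + 7*o)
x(-1, 10) + 145*X = (-7*(-1) + 7*10) + 145*96 = (7 + 70) + 13920 = 77 + 13920 = 13997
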